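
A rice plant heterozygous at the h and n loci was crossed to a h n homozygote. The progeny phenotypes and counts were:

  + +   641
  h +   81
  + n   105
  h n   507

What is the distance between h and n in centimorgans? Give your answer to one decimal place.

13.9 centimorgans

The two most frequent classes, + + (641) and h n (507), are the parental types, so the F1 was + + / h n.
The recombinant classes are + n and h +: 105 + 81 = 186.
Recombination frequency = 186/1334 = 0.1394 ≈ 13.9%, i.e. 13.9 centimorgans.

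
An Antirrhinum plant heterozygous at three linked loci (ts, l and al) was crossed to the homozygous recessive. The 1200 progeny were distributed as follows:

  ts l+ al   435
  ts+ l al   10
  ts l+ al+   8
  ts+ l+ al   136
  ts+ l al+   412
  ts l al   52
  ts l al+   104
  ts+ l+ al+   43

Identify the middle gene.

The two most frequent reciprocal classes, ts l+ al and ts+ l al+, are the parental types, so the F1 was ts l+ al / ts+ l al+.
The two rarest classes, ts l+ al+ and ts+ l al, are the double crossovers. Comparing them with the parentals, only the al allele has switched, so al is the middle locus and the order is l – al – ts.

al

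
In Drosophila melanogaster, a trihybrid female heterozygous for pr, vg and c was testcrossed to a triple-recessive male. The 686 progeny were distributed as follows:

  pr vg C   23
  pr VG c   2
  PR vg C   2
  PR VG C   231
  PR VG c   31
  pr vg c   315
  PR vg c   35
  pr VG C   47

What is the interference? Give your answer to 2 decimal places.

The two most frequent reciprocal classes, pr vg c and PR VG C, are the parental types, so the F1 was pr vg c / PR VG C.
The two rarest classes, pr VG c and PR vg C, are the double crossovers. Comparing them with the parentals, only the vg allele has switched, so vg is the middle locus and the order is pr – vg – c.
pr–vg: (82 + 4)/686 = 0.1254; vg–c: (54 + 4)/686 = 0.0845.
Expected DCO frequency = 0.1254 × 0.0845 ≈ 0.01060; observed = 4/686 ≈ 0.00583.
Coefficient of coincidence = 0.00583/0.01060 ≈ 0.55; interference = 1 − 0.55 = 0.45.

0.45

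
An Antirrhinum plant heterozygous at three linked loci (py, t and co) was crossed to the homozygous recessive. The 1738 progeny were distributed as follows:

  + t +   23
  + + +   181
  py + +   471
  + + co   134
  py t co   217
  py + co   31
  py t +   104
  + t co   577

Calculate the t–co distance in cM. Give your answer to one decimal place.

The two most frequent reciprocal classes, + t co and py + +, are the parental types, so the F1 was + t co / py + +.
The two rarest classes, + t + and py + co, are the double crossovers. Comparing them with the parentals, only the co allele has switched, so co is the middle locus and the order is py – co – t.
Crossovers in the co–t interval produce the single-crossover classes + + co and py t + (134 + 104 = 238) plus the double crossovers (54).
RF(co–t) = (238 + 54) / 1738 = 292/1738 = 0.1680 → 16.8 cM.

16.8 cM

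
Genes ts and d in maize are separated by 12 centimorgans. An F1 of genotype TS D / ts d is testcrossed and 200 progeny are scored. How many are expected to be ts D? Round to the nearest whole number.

A map distance of 12 centimorgans corresponds to a recombination frequency of 0.120.
The F1 is TS D / ts d, so ts D is a recombinant gamete class with expected frequency r/2 = 0.120/2 = 0.0600.
Expected number = 0.0600 × 200 = 12.00 ≈ 12.

12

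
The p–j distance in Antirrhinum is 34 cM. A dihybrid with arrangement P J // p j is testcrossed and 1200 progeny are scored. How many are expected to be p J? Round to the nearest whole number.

A map distance of 34 cM corresponds to a recombination frequency of 0.340.
The F1 is P J / p j, so p J is a recombinant gamete class with expected frequency r/2 = 0.340/2 = 0.1700.
Expected number = 0.1700 × 1200 = 204.00 ≈ 204.

204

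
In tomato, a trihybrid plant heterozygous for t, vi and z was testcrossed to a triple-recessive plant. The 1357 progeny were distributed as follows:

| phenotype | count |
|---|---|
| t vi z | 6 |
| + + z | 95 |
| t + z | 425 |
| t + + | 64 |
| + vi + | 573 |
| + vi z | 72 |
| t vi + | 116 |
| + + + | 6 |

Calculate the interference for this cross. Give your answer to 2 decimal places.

The two most frequent reciprocal classes, + vi + and t + z, are the parental types, so the F1 was + vi + / t + z.
The two rarest classes, + + + and t vi z, are the double crossovers. Comparing them with the parentals, only the vi allele has switched, so vi is the middle locus and the order is t – vi – z.
t–vi: (211 + 12)/1357 = 0.1643; vi–z: (136 + 12)/1357 = 0.1091.
Expected DCO frequency = 0.1643 × 0.1091 ≈ 0.01793; observed = 12/1357 ≈ 0.00884.
Coefficient of coincidence = 0.00884/0.01793 ≈ 0.49; interference = 1 − 0.49 = 0.51.

0.51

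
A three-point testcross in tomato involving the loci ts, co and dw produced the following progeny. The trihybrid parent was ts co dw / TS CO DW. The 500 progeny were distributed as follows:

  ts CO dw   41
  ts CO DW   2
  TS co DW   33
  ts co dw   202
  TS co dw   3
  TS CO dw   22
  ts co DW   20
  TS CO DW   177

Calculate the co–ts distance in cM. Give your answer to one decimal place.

15.8 cM

The two rarest classes, TS co dw and ts CO DW, are the double crossovers. Comparing them with the parentals, only the ts allele has switched, so ts is the middle locus and the order is dw – ts – co.
Crossovers in the ts–co interval produce the single-crossover classes ts CO dw and TS co DW (41 + 33 = 74) plus the double crossovers (5).
RF(ts–co) = (74 + 5) / 500 = 79/500 = 0.1580 → 15.8 cM.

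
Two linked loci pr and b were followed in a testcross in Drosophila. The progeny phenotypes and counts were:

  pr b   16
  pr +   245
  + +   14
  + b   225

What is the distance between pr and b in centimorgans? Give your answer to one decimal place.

The two most frequent classes, + b (225) and pr + (245), are the parental types, so the F1 was + b / pr +.
The recombinant classes are + + and pr b: 14 + 16 = 30.
Recombination frequency = 30/500 = 0.0600 ≈ 6.0%, i.e. 6.0 centimorgans.

6.0 centimorgans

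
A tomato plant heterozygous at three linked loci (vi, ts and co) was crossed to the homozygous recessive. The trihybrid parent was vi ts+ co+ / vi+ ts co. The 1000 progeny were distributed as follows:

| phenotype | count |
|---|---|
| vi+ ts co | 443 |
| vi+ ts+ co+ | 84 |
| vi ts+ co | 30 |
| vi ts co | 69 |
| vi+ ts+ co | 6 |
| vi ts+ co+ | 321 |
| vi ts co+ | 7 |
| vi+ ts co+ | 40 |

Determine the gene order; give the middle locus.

ts

The two rarest classes, vi ts co+ and vi+ ts+ co, are the double crossovers. Comparing them with the parentals, only the ts allele has switched, so ts is the middle locus and the order is vi – ts – co.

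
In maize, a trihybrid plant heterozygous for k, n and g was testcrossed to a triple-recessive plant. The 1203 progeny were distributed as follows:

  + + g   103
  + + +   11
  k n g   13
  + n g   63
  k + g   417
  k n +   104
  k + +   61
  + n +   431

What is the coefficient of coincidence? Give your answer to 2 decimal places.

0.84

The two most frequent reciprocal classes, k + g and + n +, are the parental types, so the F1 was k + g / + n +.
The two rarest classes, k n g and + + +, are the double crossovers. Comparing them with the parentals, only the n allele has switched, so n is the middle locus and the order is k – n – g.
k–n: (207 + 24)/1203 = 0.1920; n–g: (124 + 24)/1203 = 0.1230.
Expected DCO frequency = 0.1920 × 0.1230 ≈ 0.02362; observed = 24/1203 ≈ 0.01995.
Coefficient of coincidence = 0.01995/0.02362 ≈ 0.84.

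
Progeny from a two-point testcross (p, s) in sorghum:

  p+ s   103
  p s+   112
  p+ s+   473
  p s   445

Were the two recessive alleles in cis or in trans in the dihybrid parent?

cis

The two most frequent classes are p+ s+ (473) and p s (445); these are the parental (non-recombinant) types.
So the F1 carried p+ s+ on one chromosome and p s on the other — the recessive alleles are on the same chromosome (cis / coupling).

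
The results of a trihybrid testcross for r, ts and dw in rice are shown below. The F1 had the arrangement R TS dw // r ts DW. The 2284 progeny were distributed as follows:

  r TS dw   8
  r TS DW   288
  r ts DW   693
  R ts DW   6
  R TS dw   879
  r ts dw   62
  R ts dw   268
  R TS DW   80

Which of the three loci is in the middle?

The two rarest classes, r TS dw and R ts DW, are the double crossovers. Comparing them with the parentals, only the r allele has switched, so r is the middle locus and the order is ts – r – dw.

r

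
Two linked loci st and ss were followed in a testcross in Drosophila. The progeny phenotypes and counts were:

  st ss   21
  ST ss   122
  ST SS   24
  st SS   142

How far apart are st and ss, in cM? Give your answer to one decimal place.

The two most frequent classes, ST ss (122) and st SS (142), are the parental types, so the F1 was ST ss / st SS.
The recombinant classes are ST SS and st ss: 24 + 21 = 45.
Recombination frequency = 45/309 = 0.1456 ≈ 14.6%, i.e. 14.6 cM.

14.6 cM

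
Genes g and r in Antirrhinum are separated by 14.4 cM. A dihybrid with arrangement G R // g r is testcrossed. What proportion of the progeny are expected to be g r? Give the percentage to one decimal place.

A map distance of 14.4 cM corresponds to a recombination frequency of 0.144.
The F1 is G R / g r, so g r is a parental gamete class with expected frequency (1 − r)/2 = 0.856/2 = 0.4280.
That is 0.4280 = 42.8% of the progeny.

42.8%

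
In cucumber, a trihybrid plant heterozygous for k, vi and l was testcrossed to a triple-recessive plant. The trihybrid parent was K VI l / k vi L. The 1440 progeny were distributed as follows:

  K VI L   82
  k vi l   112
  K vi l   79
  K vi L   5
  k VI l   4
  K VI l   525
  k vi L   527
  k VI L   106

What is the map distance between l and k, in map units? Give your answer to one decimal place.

14.1 map units

The two rarest classes, k VI l and K vi L, are the double crossovers. Comparing them with the parentals, only the k allele has switched, so k is the middle locus and the order is l – k – vi.
Crossovers in the l–k interval produce the single-crossover classes K VI L and k vi l (82 + 112 = 194) plus the double crossovers (9).
RF(l–k) = (194 + 9) / 1440 = 203/1440 = 0.1410 → 14.1 map units.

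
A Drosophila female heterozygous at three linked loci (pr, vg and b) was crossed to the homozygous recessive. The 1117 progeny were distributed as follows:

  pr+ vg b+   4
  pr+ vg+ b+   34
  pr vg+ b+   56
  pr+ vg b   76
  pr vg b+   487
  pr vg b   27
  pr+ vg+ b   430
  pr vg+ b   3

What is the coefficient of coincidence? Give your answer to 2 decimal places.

The two most frequent reciprocal classes, pr vg b+ and pr+ vg+ b, are the parental types, so the F1 was pr vg b+ / pr+ vg+ b.
The two rarest classes, pr+ vg b+ and pr vg+ b, are the double crossovers. Comparing them with the parentals, only the pr allele has switched, so pr is the middle locus and the order is vg – pr – b.
vg–pr: (132 + 7)/1117 = 0.1244; pr–b: (61 + 7)/1117 = 0.0609.
Expected DCO frequency = 0.1244 × 0.0609 ≈ 0.00758; observed = 7/1117 ≈ 0.00627.
Coefficient of coincidence = 0.00627/0.00758 ≈ 0.83.

0.83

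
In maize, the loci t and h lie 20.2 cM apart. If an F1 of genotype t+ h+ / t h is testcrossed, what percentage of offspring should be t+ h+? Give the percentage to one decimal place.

39.9%

A map distance of 20.2 cM corresponds to a recombination frequency of 0.202.
The F1 is t+ h+ / t h, so t+ h+ is a parental gamete class with expected frequency (1 − r)/2 = 0.798/2 = 0.3990.
That is 0.3990 = 39.9% of the progeny.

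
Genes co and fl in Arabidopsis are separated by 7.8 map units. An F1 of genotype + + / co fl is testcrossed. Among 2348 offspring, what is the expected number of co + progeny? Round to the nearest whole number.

A map distance of 7.8 map units corresponds to a recombination frequency of 0.078.
The F1 is + + / co fl, so co + is a recombinant gamete class with expected frequency r/2 = 0.078/2 = 0.0390.
Expected number = 0.0390 × 2348 = 91.57 ≈ 92.

92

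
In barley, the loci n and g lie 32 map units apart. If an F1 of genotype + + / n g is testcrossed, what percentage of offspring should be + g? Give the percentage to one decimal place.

A map distance of 32 map units corresponds to a recombination frequency of 0.320.
The F1 is + + / n g, so + g is a recombinant gamete class with expected frequency r/2 = 0.320/2 = 0.1600.
That is 0.1600 = 16.0% of the progeny.

16.0%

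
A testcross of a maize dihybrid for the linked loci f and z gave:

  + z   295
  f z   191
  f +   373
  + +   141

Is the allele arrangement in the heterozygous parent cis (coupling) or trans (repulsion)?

trans

The two most frequent classes are + z (295) and f + (373); these are the parental (non-recombinant) types.
So the F1 carried + z on one chromosome and f + on the other — the recessive alleles are on opposite chromosomes (trans / repulsion).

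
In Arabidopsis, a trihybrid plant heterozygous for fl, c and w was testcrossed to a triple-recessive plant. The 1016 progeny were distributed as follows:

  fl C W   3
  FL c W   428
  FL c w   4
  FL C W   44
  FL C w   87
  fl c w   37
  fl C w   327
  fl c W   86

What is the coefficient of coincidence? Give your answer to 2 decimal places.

0.45

The two most frequent reciprocal classes, fl C w and FL c W, are the parental types, so the F1 was fl C w / FL c W.
The two rarest classes, fl C W and FL c w, are the double crossovers. Comparing them with the parentals, only the w allele has switched, so w is the middle locus and the order is fl – w – c.
fl–w: (173 + 7)/1016 = 0.1772; w–c: (81 + 7)/1016 = 0.0866.
Expected DCO frequency = 0.1772 × 0.0866 ≈ 0.01535; observed = 7/1016 ≈ 0.00689.
Coefficient of coincidence = 0.00689/0.01535 ≈ 0.45.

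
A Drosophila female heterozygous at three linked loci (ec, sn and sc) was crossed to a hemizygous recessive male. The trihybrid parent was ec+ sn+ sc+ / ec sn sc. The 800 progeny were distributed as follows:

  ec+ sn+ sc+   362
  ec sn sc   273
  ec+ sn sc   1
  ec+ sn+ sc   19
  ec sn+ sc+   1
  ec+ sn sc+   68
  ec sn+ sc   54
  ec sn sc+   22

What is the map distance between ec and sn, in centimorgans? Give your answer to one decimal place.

15.5 centimorgans

The two rarest classes, ec sn+ sc+ and ec+ sn sc, are the double crossovers. Comparing them with the parentals, only the ec allele has switched, so ec is the middle locus and the order is sn – ec – sc.
Crossovers in the sn–ec interval produce the single-crossover classes ec+ sn sc+ and ec sn+ sc (68 + 54 = 122) plus the double crossovers (2).
RF(sn–ec) = (122 + 2) / 800 = 124/800 = 0.1550 → 15.5 centimorgans.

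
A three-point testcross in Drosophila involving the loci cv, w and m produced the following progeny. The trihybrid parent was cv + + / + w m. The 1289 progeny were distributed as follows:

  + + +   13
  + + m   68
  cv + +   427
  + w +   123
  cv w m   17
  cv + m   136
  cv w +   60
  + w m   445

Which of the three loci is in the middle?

The two rarest classes, + + + and cv w m, are the double crossovers. Comparing them with the parentals, only the cv allele has switched, so cv is the middle locus and the order is w – cv – m.

cv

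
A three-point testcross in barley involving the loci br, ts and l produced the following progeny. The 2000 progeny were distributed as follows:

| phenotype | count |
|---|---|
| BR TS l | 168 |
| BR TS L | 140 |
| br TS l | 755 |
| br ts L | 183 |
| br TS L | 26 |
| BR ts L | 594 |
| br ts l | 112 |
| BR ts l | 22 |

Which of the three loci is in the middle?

The two most frequent reciprocal classes, BR ts L and br TS l, are the parental types, so the F1 was BR ts L / br TS l.
The two rarest classes, BR ts l and br TS L, are the double crossovers. Comparing them with the parentals, only the l allele has switched, so l is the middle locus and the order is ts – l – br.

l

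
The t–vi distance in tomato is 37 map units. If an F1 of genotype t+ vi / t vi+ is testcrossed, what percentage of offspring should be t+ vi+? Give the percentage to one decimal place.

18.5%

A map distance of 37 map units corresponds to a recombination frequency of 0.370.
The F1 is t+ vi / t vi+, so t+ vi+ is a recombinant gamete class with expected frequency r/2 = 0.370/2 = 0.1850.
That is 0.1850 = 18.5% of the progeny.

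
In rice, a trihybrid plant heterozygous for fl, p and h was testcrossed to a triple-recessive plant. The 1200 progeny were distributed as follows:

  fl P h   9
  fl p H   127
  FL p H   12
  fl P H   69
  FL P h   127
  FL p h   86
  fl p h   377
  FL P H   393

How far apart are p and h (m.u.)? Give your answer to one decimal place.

The two most frequent reciprocal classes, FL P H and fl p h, are the parental types, so the F1 was FL P H / fl p h.
The two rarest classes, FL p H and fl P h, are the double crossovers. Comparing them with the parentals, only the p allele has switched, so p is the middle locus and the order is h – p – fl.
Crossovers in the h–p interval produce the single-crossover classes FL P h and fl p H (127 + 127 = 254) plus the double crossovers (21).
RF(h–p) = (254 + 21) / 1200 = 275/1200 = 0.2292 → 22.9 m.u.

22.9 m.u.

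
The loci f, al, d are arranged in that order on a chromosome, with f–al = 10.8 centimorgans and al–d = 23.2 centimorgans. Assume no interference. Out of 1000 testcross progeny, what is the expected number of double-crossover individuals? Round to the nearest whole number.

Map distances give recombination frequencies of 0.108 and 0.232 for the two intervals.
With no interference, expected double-crossover frequency = 0.108 × 0.232 = 0.02506.
Expected number = 0.02506 × 1000 = 25.06 ≈ 25.

25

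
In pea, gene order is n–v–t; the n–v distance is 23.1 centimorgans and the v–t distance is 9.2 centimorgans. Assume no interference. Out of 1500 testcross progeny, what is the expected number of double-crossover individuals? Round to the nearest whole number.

Map distances give recombination frequencies of 0.231 and 0.092 for the two intervals.
With no interference, expected double-crossover frequency = 0.231 × 0.092 = 0.02125.
Expected number = 0.02125 × 1500 = 31.88 ≈ 32.

32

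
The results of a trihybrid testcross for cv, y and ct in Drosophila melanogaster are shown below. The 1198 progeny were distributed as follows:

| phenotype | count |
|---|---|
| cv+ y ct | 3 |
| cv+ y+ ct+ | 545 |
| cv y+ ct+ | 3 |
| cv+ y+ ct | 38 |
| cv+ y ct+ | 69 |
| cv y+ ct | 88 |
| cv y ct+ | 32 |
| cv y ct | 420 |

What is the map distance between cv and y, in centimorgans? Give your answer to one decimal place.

13.6 centimorgans

The two most frequent reciprocal classes, cv+ y+ ct+ and cv y ct, are the parental types, so the F1 was cv+ y+ ct+ / cv y ct.
The two rarest classes, cv y+ ct+ and cv+ y ct, are the double crossovers. Comparing them with the parentals, only the cv allele has switched, so cv is the middle locus and the order is ct – cv – y.
Crossovers in the cv–y interval produce the single-crossover classes cv+ y ct+ and cv y+ ct (69 + 88 = 157) plus the double crossovers (6).
RF(cv–y) = (157 + 6) / 1198 = 163/1198 = 0.1361 → 13.6 centimorgans.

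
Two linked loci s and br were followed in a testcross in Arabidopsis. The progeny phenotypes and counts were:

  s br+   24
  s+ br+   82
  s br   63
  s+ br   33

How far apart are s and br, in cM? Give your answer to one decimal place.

The two most frequent classes, s+ br+ (82) and s br (63), are the parental types, so the F1 was s+ br+ / s br.
The recombinant classes are s+ br and s br+: 33 + 24 = 57.
Recombination frequency = 57/202 = 0.2822 ≈ 28.2%, i.e. 28.2 cM.

28.2 cM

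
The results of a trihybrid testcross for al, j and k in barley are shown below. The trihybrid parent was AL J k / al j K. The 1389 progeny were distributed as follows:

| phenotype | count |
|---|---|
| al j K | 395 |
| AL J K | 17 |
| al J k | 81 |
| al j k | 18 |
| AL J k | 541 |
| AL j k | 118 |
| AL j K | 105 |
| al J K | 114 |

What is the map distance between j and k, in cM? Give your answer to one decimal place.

19.2 cM

The two rarest classes, AL J K and al j k, are the double crossovers. Comparing them with the parentals, only the k allele has switched, so k is the middle locus and the order is al – k – j.
Crossovers in the k–j interval produce the single-crossover classes AL j k and al J K (118 + 114 = 232) plus the double crossovers (35).
RF(k–j) = (232 + 35) / 1389 = 267/1389 = 0.1922 → 19.2 cM.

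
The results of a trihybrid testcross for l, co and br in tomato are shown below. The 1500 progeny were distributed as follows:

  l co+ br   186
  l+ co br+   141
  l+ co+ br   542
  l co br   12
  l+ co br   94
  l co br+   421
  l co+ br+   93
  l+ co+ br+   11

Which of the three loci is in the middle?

The two most frequent reciprocal classes, l+ co+ br and l co br+, are the parental types, so the F1 was l+ co+ br / l co br+.
The two rarest classes, l+ co+ br+ and l co br, are the double crossovers. Comparing them with the parentals, only the br allele has switched, so br is the middle locus and the order is co – br – l.

br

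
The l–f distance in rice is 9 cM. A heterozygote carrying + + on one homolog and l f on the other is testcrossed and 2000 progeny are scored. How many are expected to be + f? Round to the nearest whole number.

90

A map distance of 9 cM corresponds to a recombination frequency of 0.090.
The F1 is + + / l f, so + f is a recombinant gamete class with expected frequency r/2 = 0.090/2 = 0.0450.
Expected number = 0.0450 × 2000 = 90.00 ≈ 90.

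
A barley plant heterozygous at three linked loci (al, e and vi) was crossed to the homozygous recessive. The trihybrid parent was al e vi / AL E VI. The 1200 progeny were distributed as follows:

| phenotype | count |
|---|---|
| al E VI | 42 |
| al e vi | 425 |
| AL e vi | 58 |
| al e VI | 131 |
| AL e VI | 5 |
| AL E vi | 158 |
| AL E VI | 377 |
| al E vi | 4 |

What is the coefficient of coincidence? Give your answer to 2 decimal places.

The two rarest classes, al E vi and AL e VI, are the double crossovers. Comparing them with the parentals, only the e allele has switched, so e is the middle locus and the order is vi – e – al.
vi–e: (289 + 9)/1200 = 0.2483; e–al: (100 + 9)/1200 = 0.0908.
Expected DCO frequency = 0.2483 × 0.0908 ≈ 0.02255; observed = 9/1200 ≈ 0.00750.
Coefficient of coincidence = 0.00750/0.02255 ≈ 0.33.

0.33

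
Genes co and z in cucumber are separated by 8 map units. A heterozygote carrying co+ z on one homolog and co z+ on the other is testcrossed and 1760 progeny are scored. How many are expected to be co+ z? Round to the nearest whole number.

810

A map distance of 8 map units corresponds to a recombination frequency of 0.080.
The F1 is co+ z / co z+, so co+ z is a parental gamete class with expected frequency (1 − r)/2 = 0.920/2 = 0.4600.
Expected number = 0.4600 × 1760 = 809.60 ≈ 810.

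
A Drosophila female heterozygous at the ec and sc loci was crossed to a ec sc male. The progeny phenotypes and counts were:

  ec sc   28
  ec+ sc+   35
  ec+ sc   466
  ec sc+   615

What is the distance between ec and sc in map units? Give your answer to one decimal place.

5.5 map units

The two most frequent classes, ec+ sc (466) and ec sc+ (615), are the parental types, so the F1 was ec+ sc / ec sc+.
The recombinant classes are ec+ sc+ and ec sc: 35 + 28 = 63.
Recombination frequency = 63/1144 = 0.0551 ≈ 5.5%, i.e. 5.5 map units.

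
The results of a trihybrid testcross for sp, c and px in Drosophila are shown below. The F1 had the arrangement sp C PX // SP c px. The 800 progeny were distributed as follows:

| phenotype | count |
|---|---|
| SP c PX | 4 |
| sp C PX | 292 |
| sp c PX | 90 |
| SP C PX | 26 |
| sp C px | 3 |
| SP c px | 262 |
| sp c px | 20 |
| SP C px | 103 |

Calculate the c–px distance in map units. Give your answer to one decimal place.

The two rarest classes, sp C px and SP c PX, are the double crossovers. Comparing them with the parentals, only the px allele has switched, so px is the middle locus and the order is c – px – sp.
Crossovers in the c–px interval produce the single-crossover classes sp c PX and SP C px (90 + 103 = 193) plus the double crossovers (7).
RF(c–px) = (193 + 7) / 800 = 200/800 = 0.2500 → 25.0 map units.

25.0 map units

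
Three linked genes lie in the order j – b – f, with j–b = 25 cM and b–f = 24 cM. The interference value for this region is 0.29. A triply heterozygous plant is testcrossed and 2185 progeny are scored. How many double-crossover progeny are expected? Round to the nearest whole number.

93

Map distances give recombination frequencies of 0.250 and 0.240 for the two intervals.
With interference 0.29 (so coincidence = 0.71), expected double-crossover frequency = 0.250 × 0.240 × 0.71 = 0.04260.
Expected number = 0.04260 × 2185 = 93.08 ≈ 93.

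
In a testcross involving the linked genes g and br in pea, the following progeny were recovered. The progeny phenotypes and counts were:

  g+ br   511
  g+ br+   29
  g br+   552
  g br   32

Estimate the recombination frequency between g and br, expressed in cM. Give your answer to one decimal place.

5.4 cM

The two most frequent classes, g+ br (511) and g br+ (552), are the parental types, so the F1 was g+ br / g br+.
The recombinant classes are g+ br+ and g br: 29 + 32 = 61.
Recombination frequency = 61/1124 = 0.0543 ≈ 5.4%, i.e. 5.4 cM.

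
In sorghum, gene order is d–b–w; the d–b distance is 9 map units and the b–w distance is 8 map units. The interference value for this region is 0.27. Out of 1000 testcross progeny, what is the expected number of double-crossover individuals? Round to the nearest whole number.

5

Map distances give recombination frequencies of 0.090 and 0.080 for the two intervals.
With interference 0.27 (so coincidence = 0.73), expected double-crossover frequency = 0.090 × 0.080 × 0.73 = 0.00526.
Expected number = 0.00526 × 1000 = 5.26 ≈ 5.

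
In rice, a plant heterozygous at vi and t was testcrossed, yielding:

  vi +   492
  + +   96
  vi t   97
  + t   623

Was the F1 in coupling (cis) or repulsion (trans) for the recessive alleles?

trans

The two most frequent classes are + t (623) and vi + (492); these are the parental (non-recombinant) types.
So the F1 carried + t on one chromosome and vi + on the other — the recessive alleles are on opposite chromosomes (trans / repulsion).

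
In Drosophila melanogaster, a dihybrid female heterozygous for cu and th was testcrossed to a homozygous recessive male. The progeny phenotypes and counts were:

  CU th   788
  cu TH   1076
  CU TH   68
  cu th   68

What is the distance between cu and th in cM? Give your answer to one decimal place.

The two most frequent classes, CU th (788) and cu TH (1076), are the parental types, so the F1 was CU th / cu TH.
The recombinant classes are CU TH and cu th: 68 + 68 = 136.
Recombination frequency = 136/2000 = 0.0680 ≈ 6.8%, i.e. 6.8 cM.

6.8 cM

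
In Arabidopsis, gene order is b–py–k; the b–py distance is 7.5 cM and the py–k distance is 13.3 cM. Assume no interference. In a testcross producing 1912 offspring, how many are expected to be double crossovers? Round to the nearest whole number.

19

Map distances give recombination frequencies of 0.075 and 0.133 for the two intervals.
With no interference, expected double-crossover frequency = 0.075 × 0.133 = 0.00997.
Expected number = 0.00997 × 1912 = 19.07 ≈ 19.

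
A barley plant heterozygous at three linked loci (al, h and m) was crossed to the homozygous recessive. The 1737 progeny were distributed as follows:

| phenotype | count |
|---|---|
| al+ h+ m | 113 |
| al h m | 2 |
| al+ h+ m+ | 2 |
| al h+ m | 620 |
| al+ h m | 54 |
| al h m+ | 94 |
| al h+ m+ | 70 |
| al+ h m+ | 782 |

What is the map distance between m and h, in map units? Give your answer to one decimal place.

7.4 map units

The two most frequent reciprocal classes, al h+ m and al+ h m+, are the parental types, so the F1 was al h+ m / al+ h m+.
The two rarest classes, al h m and al+ h+ m+, are the double crossovers. Comparing them with the parentals, only the h allele has switched, so h is the middle locus and the order is m – h – al.
Crossovers in the m–h interval produce the single-crossover classes al h+ m+ and al+ h m (70 + 54 = 124) plus the double crossovers (4).
RF(m–h) = (124 + 4) / 1737 = 128/1737 = 0.0737 → 7.4 map units.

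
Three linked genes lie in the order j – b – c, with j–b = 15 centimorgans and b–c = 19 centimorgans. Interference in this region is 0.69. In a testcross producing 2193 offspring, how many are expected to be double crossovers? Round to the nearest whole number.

Map distances give recombination frequencies of 0.150 and 0.190 for the two intervals.
With interference 0.69 (so coincidence = 0.31), expected double-crossover frequency = 0.150 × 0.190 × 0.31 = 0.00884.
Expected number = 0.00884 × 2193 = 19.38 ≈ 19.

19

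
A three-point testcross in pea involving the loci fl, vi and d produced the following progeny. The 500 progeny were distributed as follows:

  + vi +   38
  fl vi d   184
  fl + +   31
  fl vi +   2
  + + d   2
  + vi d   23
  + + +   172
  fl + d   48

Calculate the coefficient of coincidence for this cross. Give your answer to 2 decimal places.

The two most frequent reciprocal classes, + + + and fl vi d, are the parental types, so the F1 was + + + / fl vi d.
The two rarest classes, + + d and fl vi +, are the double crossovers. Comparing them with the parentals, only the d allele has switched, so d is the middle locus and the order is fl – d – vi.
fl–d: (54 + 4)/500 = 0.1160; d–vi: (86 + 4)/500 = 0.1800.
Expected DCO frequency = 0.1160 × 0.1800 ≈ 0.02088; observed = 4/500 ≈ 0.00800.
Coefficient of coincidence = 0.00800/0.02088 ≈ 0.38.

0.38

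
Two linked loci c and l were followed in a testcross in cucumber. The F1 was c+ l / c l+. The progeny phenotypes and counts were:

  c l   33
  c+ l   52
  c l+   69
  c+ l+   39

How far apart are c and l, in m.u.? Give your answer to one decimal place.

37.3 m.u.

The recombinant classes are c+ l+ and c l: 39 + 33 = 72.
Recombination frequency = 72/193 = 0.3731 ≈ 37.3%, i.e. 37.3 m.u.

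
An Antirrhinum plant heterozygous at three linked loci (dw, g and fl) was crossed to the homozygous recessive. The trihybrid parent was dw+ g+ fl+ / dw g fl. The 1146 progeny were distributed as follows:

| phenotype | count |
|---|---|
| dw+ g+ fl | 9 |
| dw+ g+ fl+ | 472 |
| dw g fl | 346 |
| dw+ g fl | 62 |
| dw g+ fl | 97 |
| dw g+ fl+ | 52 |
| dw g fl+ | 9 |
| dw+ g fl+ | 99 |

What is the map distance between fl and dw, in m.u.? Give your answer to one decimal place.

11.5 m.u.

The two rarest classes, dw+ g+ fl and dw g fl+, are the double crossovers. Comparing them with the parentals, only the fl allele has switched, so fl is the middle locus and the order is dw – fl – g.
Crossovers in the dw–fl interval produce the single-crossover classes dw g+ fl+ and dw+ g fl (52 + 62 = 114) plus the double crossovers (18).
RF(dw–fl) = (114 + 18) / 1146 = 132/1146 = 0.1152 → 11.5 m.u.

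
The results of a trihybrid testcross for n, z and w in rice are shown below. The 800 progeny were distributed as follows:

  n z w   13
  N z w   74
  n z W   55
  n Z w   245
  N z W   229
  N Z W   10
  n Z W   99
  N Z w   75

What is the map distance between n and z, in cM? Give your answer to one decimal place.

19.1 cM

The two most frequent reciprocal classes, n Z w and N z W, are the parental types, so the F1 was n Z w / N z W.
The two rarest classes, n z w and N Z W, are the double crossovers. Comparing them with the parentals, only the z allele has switched, so z is the middle locus and the order is w – z – n.
Crossovers in the z–n interval produce the single-crossover classes N Z w and n z W (75 + 55 = 130) plus the double crossovers (23).
RF(z–n) = (130 + 23) / 800 = 153/800 = 0.1913 → 19.1 cM.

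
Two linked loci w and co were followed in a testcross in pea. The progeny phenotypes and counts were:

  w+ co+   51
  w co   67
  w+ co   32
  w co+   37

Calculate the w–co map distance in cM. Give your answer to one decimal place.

36.9 cM

The two most frequent classes, w+ co+ (51) and w co (67), are the parental types, so the F1 was w+ co+ / w co.
The recombinant classes are w+ co and w co+: 32 + 37 = 69.
Recombination frequency = 69/187 = 0.3690 ≈ 36.9%, i.e. 36.9 cM.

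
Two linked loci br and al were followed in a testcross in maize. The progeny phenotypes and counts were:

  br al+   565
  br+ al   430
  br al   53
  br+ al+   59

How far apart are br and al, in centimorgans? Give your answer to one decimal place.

The two most frequent classes, br+ al (430) and br al+ (565), are the parental types, so the F1 was br+ al / br al+.
The recombinant classes are br+ al+ and br al: 59 + 53 = 112.
Recombination frequency = 112/1107 = 0.1012 ≈ 10.1%, i.e. 10.1 centimorgans.

10.1 centimorgans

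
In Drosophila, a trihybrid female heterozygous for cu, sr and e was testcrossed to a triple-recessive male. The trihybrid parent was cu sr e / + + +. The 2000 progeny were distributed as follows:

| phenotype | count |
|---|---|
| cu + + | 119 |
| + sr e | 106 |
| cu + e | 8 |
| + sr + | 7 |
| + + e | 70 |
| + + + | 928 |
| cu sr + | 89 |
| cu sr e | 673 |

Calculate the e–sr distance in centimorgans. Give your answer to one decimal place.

8.7 centimorgans

The two rarest classes, cu + e and + sr +, are the double crossovers. Comparing them with the parentals, only the sr allele has switched, so sr is the middle locus and the order is e – sr – cu.
Crossovers in the e–sr interval produce the single-crossover classes cu sr + and + + e (89 + 70 = 159) plus the double crossovers (15).
RF(e–sr) = (159 + 15) / 2000 = 174/2000 = 0.0870 → 8.7 centimorgans.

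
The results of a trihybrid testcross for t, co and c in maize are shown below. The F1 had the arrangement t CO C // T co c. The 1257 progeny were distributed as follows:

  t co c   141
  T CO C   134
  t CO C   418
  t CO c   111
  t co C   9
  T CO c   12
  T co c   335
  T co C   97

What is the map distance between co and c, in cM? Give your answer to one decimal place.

18.2 cM

The two rarest classes, t co C and T CO c, are the double crossovers. Comparing them with the parentals, only the co allele has switched, so co is the middle locus and the order is t – co – c.
Crossovers in the co–c interval produce the single-crossover classes t CO c and T co C (111 + 97 = 208) plus the double crossovers (21).
RF(co–c) = (208 + 21) / 1257 = 229/1257 = 0.1822 → 18.2 cM.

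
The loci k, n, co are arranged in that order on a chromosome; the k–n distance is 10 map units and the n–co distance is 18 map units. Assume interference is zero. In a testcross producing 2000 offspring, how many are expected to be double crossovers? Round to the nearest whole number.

Map distances give recombination frequencies of 0.100 and 0.180 for the two intervals.
With no interference, expected double-crossover frequency = 0.100 × 0.180 = 0.01800.
Expected number = 0.01800 × 2000 = 36.00 ≈ 36.

36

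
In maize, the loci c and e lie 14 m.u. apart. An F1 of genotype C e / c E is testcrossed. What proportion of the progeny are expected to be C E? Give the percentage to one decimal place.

A map distance of 14 m.u. corresponds to a recombination frequency of 0.140.
The F1 is C e / c E, so C E is a recombinant gamete class with expected frequency r/2 = 0.140/2 = 0.0700.
That is 0.0700 = 7.0% of the progeny.

7.0%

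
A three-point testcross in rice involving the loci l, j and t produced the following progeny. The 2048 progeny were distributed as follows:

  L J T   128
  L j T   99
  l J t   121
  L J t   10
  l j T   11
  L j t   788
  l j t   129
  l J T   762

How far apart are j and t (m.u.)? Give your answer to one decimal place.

11.8 m.u.

The two most frequent reciprocal classes, L j t and l J T, are the parental types, so the F1 was L j t / l J T.
The two rarest classes, L J t and l j T, are the double crossovers. Comparing them with the parentals, only the j allele has switched, so j is the middle locus and the order is t – j – l.
Crossovers in the t–j interval produce the single-crossover classes L j T and l J t (99 + 121 = 220) plus the double crossovers (21).
RF(t–j) = (220 + 21) / 2048 = 241/2048 = 0.1177 → 11.8 m.u.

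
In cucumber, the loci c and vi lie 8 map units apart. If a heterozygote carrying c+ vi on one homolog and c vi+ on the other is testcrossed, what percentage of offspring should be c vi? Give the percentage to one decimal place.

4.0%

A map distance of 8 map units corresponds to a recombination frequency of 0.080.
The F1 is c+ vi / c vi+, so c vi is a recombinant gamete class with expected frequency r/2 = 0.080/2 = 0.0400.
That is 0.0400 = 4.0% of the progeny.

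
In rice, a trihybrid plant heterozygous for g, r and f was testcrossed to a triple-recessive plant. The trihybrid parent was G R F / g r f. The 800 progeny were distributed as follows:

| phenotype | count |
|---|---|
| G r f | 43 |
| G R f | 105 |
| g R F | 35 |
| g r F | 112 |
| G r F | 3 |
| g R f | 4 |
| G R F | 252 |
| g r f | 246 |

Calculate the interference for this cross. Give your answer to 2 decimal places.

The two rarest classes, G r F and g R f, are the double crossovers. Comparing them with the parentals, only the r allele has switched, so r is the middle locus and the order is f – r – g.
f–r: (217 + 7)/800 = 0.2800; r–g: (78 + 7)/800 = 0.1062.
Expected DCO frequency = 0.2800 × 0.1062 ≈ 0.02974; observed = 7/800 ≈ 0.00875.
Coefficient of coincidence = 0.00875/0.02974 ≈ 0.29; interference = 1 − 0.29 = 0.71.

0.71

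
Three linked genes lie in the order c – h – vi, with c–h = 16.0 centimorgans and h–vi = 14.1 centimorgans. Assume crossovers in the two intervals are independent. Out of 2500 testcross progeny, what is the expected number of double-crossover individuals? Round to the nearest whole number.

56

Map distances give recombination frequencies of 0.160 and 0.141 for the two intervals.
With no interference, expected double-crossover frequency = 0.160 × 0.141 = 0.02256.
Expected number = 0.02256 × 2500 = 56.40 ≈ 56.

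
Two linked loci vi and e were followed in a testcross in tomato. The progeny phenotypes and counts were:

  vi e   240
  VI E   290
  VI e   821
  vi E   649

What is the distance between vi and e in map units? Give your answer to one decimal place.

The two most frequent classes, VI e (821) and vi E (649), are the parental types, so the F1 was VI e / vi E.
The recombinant classes are VI E and vi e: 290 + 240 = 530.
Recombination frequency = 530/2000 = 0.2650 ≈ 26.5%, i.e. 26.5 map units.

26.5 map units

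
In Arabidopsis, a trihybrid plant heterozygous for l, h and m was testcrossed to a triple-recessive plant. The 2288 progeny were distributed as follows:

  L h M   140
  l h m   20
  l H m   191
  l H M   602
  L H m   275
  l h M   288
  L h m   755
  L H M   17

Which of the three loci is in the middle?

The two most frequent reciprocal classes, L h m and l H M, are the parental types, so the F1 was L h m / l H M.
The two rarest classes, l h m and L H M, are the double crossovers. Comparing them with the parentals, only the l allele has switched, so l is the middle locus and the order is m – l – h.

l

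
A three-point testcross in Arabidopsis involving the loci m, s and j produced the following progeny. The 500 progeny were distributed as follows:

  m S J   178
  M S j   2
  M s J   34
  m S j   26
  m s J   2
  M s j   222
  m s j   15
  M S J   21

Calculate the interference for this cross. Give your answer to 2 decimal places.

0.22

The two most frequent reciprocal classes, m S J and M s j, are the parental types, so the F1 was m S J / M s j.
The two rarest classes, m s J and M S j, are the double crossovers. Comparing them with the parentals, only the s allele has switched, so s is the middle locus and the order is j – s – m.
j–s: (60 + 4)/500 = 0.1280; s–m: (36 + 4)/500 = 0.0800.
Expected DCO frequency = 0.1280 × 0.0800 ≈ 0.01024; observed = 4/500 ≈ 0.00800.
Coefficient of coincidence = 0.00800/0.01024 ≈ 0.78; interference = 1 − 0.78 = 0.22.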